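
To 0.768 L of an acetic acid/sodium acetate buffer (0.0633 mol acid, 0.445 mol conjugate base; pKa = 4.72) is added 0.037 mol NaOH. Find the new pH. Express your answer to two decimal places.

pH = 5.98

OH- converts CH3COOH to CH3COO-: CH3COOH → 0.0263 mol, CH3COO- → 0.482 mol.
Henderson–Hasselbalch with mole ratio 0.482/0.0263: pH = 4.72 + (+1.263)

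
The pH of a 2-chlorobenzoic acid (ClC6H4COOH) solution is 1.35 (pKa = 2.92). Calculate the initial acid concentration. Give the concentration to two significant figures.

C₀ = 1.7 M

[H+] = 10^(-1.35) = 4.47 × 10^-2 M = x
Ka = 10^(−2.92) = 1.20 × 10^-3
Ka = x²/(C₀ − x) ⇒ C₀ = x + x²/Ka
C₀ = 4.47 × 10^-2 + (4.47 × 10^-2)²/(1.20 × 10^-3) = 1.71 M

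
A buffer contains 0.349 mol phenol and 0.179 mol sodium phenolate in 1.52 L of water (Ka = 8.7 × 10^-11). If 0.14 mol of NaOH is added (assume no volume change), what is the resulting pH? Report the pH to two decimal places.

OH- converts C6H5OH to C6H5O-: C6H5OH → 0.209 mol, C6H5O- → 0.319 mol.
pKa = −log(8.7 × 10^-11) = 10.060
pH = pKa + log(n_C6H5O-/n_C6H5OH) = 10.060 + log(0.319/0.209) = 10.060 + (+0.184)

pH = 10.24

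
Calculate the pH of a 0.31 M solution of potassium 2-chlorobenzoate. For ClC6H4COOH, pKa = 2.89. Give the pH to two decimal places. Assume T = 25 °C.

ClC6H4COO- is the conjugate base of the weak acid ClC6H4COOH.
Ka = 10^(−2.89) = 1.29 × 10^-3
Kb = Kw/Ka = 1.0×10^-14 / 1.29 × 10^-3 = 7.75 × 10^-12
Kb = x²/(0.31 − x) = 7.75 × 10^-12
Neglecting x in the denominator: x = √(7.75 × 10^-12 × 0.31) = 1.55 × 10^-6 M
Check: 0.0005% ionized — well under 5%, approximation valid.
pOH = −log(1.55 × 10^-6) = 5.81; pH = 14.00 − 5.81 = 8.19

pH = 8.19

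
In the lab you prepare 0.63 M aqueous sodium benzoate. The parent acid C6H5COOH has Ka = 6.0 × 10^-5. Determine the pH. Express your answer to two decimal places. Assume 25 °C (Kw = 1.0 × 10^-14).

pH = 9.01

C6H5COO- is the conjugate base of the weak acid C6H5COOH.
Kb = Kw/Ka = 1.0×10^-14 / 6.0 × 10^-5 = 1.67 × 10^-10
Kb = x²/(0.63 − x) = 1.67 × 10^-10
Neglecting x in the denominator: x = √(1.67 × 10^-10 × 0.63) = 1.03 × 10^-5 M
pOH = −log(1.03 × 10^-5) = 4.99; pH = 14.00 − 4.99 = 9.01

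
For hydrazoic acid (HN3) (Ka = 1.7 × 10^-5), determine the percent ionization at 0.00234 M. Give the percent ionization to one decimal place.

HN3 ⇌ N3- + H+; let x = [H+] at equilibrium.
Solve x² + 1.7e-05x − 3.98e-08 = 0 → x = 1.91 × 10^-4 M
Fraction ionized = 1.91 × 10^-4 / 0.00234 = 0.0816 → 8.2%

8.2%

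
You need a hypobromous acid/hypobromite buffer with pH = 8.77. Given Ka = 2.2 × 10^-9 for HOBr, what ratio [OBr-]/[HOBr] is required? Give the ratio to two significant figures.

pKa = -log(2.2 × 10^-9) = 8.658
pH = pKa + log(r) ⇒ log(r) = 8.77 − 8.658 = +0.112
r = [OBr-]/[HOBr] = 10^(+0.112) = 1.29

ratio = 1.3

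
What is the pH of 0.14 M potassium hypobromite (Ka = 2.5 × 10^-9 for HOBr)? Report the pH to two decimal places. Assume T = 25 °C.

pH = 10.87

OBr- is the conjugate base of the weak acid HOBr.
Kb = Kw/Ka = 1.0×10^-14 / 2.5 × 10^-9 = 4.00 × 10^-6
Kb = [OH-]²/(0.14 − [OH-]) = 4.00 × 10^-6
Neglecting [OH-] in the denominator: [OH-] = √(4.00 × 10^-6 × 0.14) = 7.48 × 10^-4 M
Check: 0.53% ionized — well under 5%, approximation valid.
pOH = −log(7.48 × 10^-4) = 3.13; pH = 14.00 − 3.13 = 10.87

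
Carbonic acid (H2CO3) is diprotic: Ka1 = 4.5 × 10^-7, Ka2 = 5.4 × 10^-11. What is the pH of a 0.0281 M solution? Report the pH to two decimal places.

Since Ka1 ≫ Ka2, the first ionization dominates [H+].
Ka1 = x²/(0.0281 − x) = 4.5 × 10^-7
x ≈ √(4.5 × 10^-7 × 0.0281) = 1.12 × 10^-4 M
pH = −log(1.12 × 10^-4) = 3.95

pH = 3.95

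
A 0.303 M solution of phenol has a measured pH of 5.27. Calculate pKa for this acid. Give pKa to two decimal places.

[H+] = 10^(-5.27) = 5.37 × 10^-6 M
At equilibrium [HA] = 0.303 − 5.37 × 10^-6 = 3.03 × 10^-1 M
Ka = [H+][A-]/[HA] = (5.37 × 10^-6)² / 3.03 × 10^-1 = 9.52 × 10^-11
pKa = -log(9.52 × 10^-11) = 10.02

pKa = 10.02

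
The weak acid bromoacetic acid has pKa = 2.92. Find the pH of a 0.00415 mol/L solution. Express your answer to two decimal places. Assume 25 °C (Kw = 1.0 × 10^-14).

BrCH2COOH ⇌ BrCH2COO- + H+
Ka = 10^(−2.92) = 1.20 × 10^-3
From the ICE table, Ka = [H+]²/(0.00415 − [H+]) = 1.20 × 10^-3.
Here C₀/Ka ≈ 3.46, so the small-[H+] approximation fails. Use the quadratic:
[H+] = [−0.0012 + √(0.0012² + 1.99e-05)]/2 = 1.71 × 10^-3 M
pH = −log[H+] = −log(1.71 × 10^-3) = 2.77

pH = 2.77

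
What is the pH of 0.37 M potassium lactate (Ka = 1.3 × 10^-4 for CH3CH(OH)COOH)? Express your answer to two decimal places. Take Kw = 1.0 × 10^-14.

CH3CH(OH)COO- is the conjugate base of the weak acid CH3CH(OH)COOH.
Kb = Kw/Ka = 1.0×10^-14 / 1.3 × 10^-4 = 7.69 × 10^-11
From the ICE table, Kb = x²/(0.37 − x) = 7.69 × 10^-11.
Since Kb ≪ C₀, x ≈ √(Kb·C₀) = 5.33 × 10^-6 M.
pOH = 5.27, so pH = 14.00 − pOH = 8.73

pH = 8.73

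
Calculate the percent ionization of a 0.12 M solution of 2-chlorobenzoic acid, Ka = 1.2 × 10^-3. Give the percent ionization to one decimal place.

9.5%

ClC6H4COOH ⇌ ClC6H4COO- + H+; let x = [H+] at equilibrium.
Solve x² + 0.0012x − 0.000144 = 0 → x = 1.14 × 10^-2 M
% ionization = x/C₀ × 100% = 1.14 × 10^-2/0.12 × 100% = 9.5%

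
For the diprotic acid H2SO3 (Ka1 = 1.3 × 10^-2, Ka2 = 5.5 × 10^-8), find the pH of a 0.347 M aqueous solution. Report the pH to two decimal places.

Since Ka1 ≫ Ka2, the first ionization dominates [H+].
Ka1 = x²/(0.347 − x) = 1.3 × 10^-2
Solving the quadratic: x = (−Ka1 + √(Ka1² + 4·Ka1·C₀))/2 = 6.10 × 10^-2 M
pH = −log(6.10 × 10^-2) = 1.21

pH = 1.21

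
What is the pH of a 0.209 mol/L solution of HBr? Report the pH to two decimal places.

pH = 0.68

HBr is a strong acid and dissociates completely, so [H+] = 0.209 M.
pH = -log(0.209) = 0.68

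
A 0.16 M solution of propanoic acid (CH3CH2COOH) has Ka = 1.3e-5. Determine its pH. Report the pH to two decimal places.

pH = 2.84

CH3CH2COOH ⇌ CH3CH2COO- + H+
From the ICE table, Ka = x²/(0.16 − x) = 1.3 × 10^-5.
Assume x ≪ 0.16: x ≈ √(1.3 × 10^-5 × 0.16) = 1.44 × 10^-3 M
pH = −log(1.44 × 10^-3) = 2.84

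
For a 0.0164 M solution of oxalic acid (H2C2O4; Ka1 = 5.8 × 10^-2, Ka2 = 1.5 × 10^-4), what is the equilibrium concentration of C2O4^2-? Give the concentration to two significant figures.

1.5 × 10^-4 M

First ionization gives [H+] ≈ [HC2O4-] = 1.33 × 10^-2 M.
Second step: Ka2 = [H+][C2O4^2-]/[HC2O4-] ≈ [C2O4^2-] (since [H+] ≈ [HC2O4-]).
So [C2O4^2-] ≈ Ka2.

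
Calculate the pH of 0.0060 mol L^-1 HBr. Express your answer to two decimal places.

pH = 2.22

HBr is a strong acid and dissociates completely, so [H+] = 0.0060 M.
pH = -log(0.006) = 2.22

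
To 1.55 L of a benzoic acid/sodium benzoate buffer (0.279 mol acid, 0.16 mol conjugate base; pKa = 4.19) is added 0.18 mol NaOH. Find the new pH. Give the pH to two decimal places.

After neutralization: n(C6H5COOH) = 0.099 mol, n(C6H5COO-) = 0.34 mol.
pH = pKa + log(n_C6H5COO-/n_C6H5COOH) = 4.19 + log(0.34/0.099) = 4.19 + (+0.536)

pH = 4.73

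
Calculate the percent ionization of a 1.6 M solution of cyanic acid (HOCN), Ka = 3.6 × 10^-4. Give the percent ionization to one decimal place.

HOCN ⇌ OCN- + H+; let x = [H+] at equilibrium.
x ≈ √(Ka·C₀) = √(3.6 × 10^-4 × 1.6) = 2.40 × 10^-2 M
% ionization = x/C₀ × 100% = 2.40 × 10^-2/1.6 × 100% = 1.5%

1.5%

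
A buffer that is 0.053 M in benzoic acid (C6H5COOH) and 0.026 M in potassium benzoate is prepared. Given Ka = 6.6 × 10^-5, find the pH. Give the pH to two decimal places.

pKa = −log(6.6 × 10^-5) = 4.180
Using pH = pKa + log([base]/[acid]) with [base]/[acid] = 0.026/0.053:
pH = 4.180 + (-0.309) = 3.87

pH = 3.87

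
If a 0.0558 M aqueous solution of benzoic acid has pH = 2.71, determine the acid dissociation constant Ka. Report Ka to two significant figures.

[H+] = 10^(-2.71) = 1.95 × 10^-3 M
At equilibrium [HA] = 0.0558 − 1.95 × 10^-3 = 5.39 × 10^-2 M
Ka = [H+][A-]/[HA] = (1.95 × 10^-3)² / 5.39 × 10^-2 = 7.1 × 10^-5

Ka = 7.1 × 10^-5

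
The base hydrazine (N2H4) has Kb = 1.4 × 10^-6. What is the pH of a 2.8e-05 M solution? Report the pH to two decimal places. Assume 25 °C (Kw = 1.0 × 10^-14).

N2H4 + H2O ⇌ N2H5+ + OH-
From the ICE table, Kb = x²/(2.8e-05 − x) = 1.4 × 10^-6.
The 5% rule fails; solving x² + Kb·x − Kb·C₀ = 0 exactly:
x = [−1.4e-06 + √(1.4e-06² + 1.57e-10)]/2 = 5.60 × 10^-6 M
pOH = −log(5.60 × 10^-6) = 5.25; pH = 14.00 − 5.25 = 8.75

pH = 8.75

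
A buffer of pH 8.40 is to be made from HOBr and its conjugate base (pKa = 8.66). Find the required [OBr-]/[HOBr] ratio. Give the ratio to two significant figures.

ratio = 0.55

pH = pKa + log(r) ⇒ log(r) = 8.40 − 8.66 = -0.26
r = [OBr-]/[HOBr] = 10^(-0.26) = 0.55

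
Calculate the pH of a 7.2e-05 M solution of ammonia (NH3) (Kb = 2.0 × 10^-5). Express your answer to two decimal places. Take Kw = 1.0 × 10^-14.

NH3 + H2O ⇌ NH4+ + OH-
From the ICE table, Kb = x²/(7.2e-05 − x) = 2.0 × 10^-5.
The 5% rule fails; solving x² + Kb·x − Kb·C₀ = 0 exactly:
x = (−Kb + √(Kb² + 4·Kb·C₀))/2 = 2.92 × 10^-5 M
pOH = −log(2.92 × 10^-5) = 4.53; pH = 14.00 − 4.53 = 9.47

pH = 9.47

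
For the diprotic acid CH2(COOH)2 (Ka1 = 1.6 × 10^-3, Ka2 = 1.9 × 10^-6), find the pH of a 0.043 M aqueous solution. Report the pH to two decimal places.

pH = 2.12

Since Ka1 ≫ Ka2, the first ionization dominates [H+].
Ka1 = x²/(0.043 − x) = 1.6 × 10^-3
Solving the quadratic: x = (−Ka1 + √(Ka1² + 4·Ka1·C₀))/2 = 7.53 × 10^-3 M
pH = −log(7.53 × 10^-3) = 2.12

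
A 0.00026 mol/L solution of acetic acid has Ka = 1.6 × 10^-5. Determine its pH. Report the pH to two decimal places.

CH3COOH ⇌ CH3COO- + H+
Ka = x²/(0.00026 − x) = 1.6 × 10^-5
x is not negligible relative to C₀; solve x² + 1.6e-05·x − 4.16e-09 = 0.
x = [−1.6e-05 + √(1.6e-05² + 1.66e-08)]/2 = 5.70 × 10^-5 M
pH = −log[H+] = −log(5.70 × 10^-5) = 4.24

pH = 4.24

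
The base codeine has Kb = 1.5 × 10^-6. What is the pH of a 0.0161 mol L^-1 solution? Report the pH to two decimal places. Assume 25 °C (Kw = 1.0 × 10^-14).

C18H21NO3 + H2O ⇌ C18H22NO3+ + OH-
From the ICE table, Kb = [OH-]²/(0.0161 − [OH-]) = 1.5 × 10^-6.
Since Kb ≪ C₀, [OH-] ≈ √(Kb·C₀) = 1.55 × 10^-4 M.
([OH-]/C₀ = 0.97% < 5%, so the approximation holds.)
pOH = −log(1.55 × 10^-4) = 3.81; pH = 14.00 − 3.81 = 10.19

pH = 10.19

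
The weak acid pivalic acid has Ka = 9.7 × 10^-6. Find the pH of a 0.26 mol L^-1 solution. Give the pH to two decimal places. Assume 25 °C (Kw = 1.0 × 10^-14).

(CH3)3CCOOH ⇌ (CH3)3CCOO- + H+
Ka = x²/(0.26 − x) = 9.7 × 10^-6
Since Ka ≪ C₀, x ≈ √(Ka·C₀) = 1.59 × 10^-3 M.
(x/C₀ = 0.61% < 5%, so the approximation holds.)
pH = −log(1.59 × 10^-3) = 2.80

pH = 2.80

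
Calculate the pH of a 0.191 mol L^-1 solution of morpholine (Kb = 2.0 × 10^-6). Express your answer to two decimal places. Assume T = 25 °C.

C4H8ONH + H2O ⇌ C4H8ONH2+ + OH-
Let x = [OH-] at equilibrium. Kb = x²/(0.191 − x).
Since Kb ≪ C₀, x ≈ √(Kb·C₀) = 6.18 × 10^-4 M.
(x/C₀ = 0.32% < 5%, so the approximation holds.)
pOH = −log(6.18 × 10^-4) = 3.21; pH = 14.00 − 3.21 = 10.79

pH = 10.79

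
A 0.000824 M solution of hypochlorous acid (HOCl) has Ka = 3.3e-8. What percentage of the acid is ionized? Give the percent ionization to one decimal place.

0.6%

HOCl ⇌ OCl- + H+; let x = [H+] at equilibrium.
x ≈ √(Ka·C₀) = √(3.3 × 10^-8 × 0.000824) = 5.21 × 10^-6 M
Fraction ionized = 5.21 × 10^-6 / 0.000824 = 0.0063 → 0.6%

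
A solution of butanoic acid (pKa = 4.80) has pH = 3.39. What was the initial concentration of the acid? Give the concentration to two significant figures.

C₀ = 1.1 × 10^-2 M

[H+] = 10^(-3.39) = 4.07 × 10^-4 M = x
Ka = 10^(−4.80) = 1.58 × 10^-5
Ka = x²/(C₀ − x) ⇒ C₀ = x + x²/Ka
C₀ = 4.07 × 10^-4 + (4.07 × 10^-4)²/(1.58 × 10^-5) = 1.09 × 10^-2 M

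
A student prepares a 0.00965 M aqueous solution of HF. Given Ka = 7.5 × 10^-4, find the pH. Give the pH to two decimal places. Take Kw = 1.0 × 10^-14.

pH = 2.63

HF ⇌ F- + H+
Ka = [H+]²/(0.00965 − [H+]) = 7.5 × 10^-4
Here C₀/Ka ≈ 12.9, so the small-[H+] approximation fails. Use the quadratic:
[H+] = [−0.00075 + √(0.00075² + 2.9e-05)]/2 = 2.34 × 10^-3 M
pH = −log(2.34 × 10^-3) = 2.63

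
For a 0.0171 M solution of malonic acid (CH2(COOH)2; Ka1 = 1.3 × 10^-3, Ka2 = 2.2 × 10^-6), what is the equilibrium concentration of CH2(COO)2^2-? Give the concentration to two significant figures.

2.2 × 10^-6 M

First ionization gives [H+] ≈ [CH2(COOH)COO-] = 4.11 × 10^-3 M.
Second step: Ka2 = [H+][CH2(COO)2^2-]/[CH2(COOH)COO-] ≈ [CH2(COO)2^2-] (since [H+] ≈ [CH2(COOH)COO-]).
So [CH2(COO)2^2-] ≈ Ka2.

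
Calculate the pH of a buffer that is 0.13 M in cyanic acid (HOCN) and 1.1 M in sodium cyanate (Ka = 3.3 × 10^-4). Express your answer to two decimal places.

pKa = −log(3.3 × 10^-4) = 3.481
Henderson–Hasselbalch: pH = pKa + log([OCN-]/[HOCN]) = 3.481 + log(1.1/0.13)
pH = 3.481 + (+0.927) = 4.41

pH = 4.41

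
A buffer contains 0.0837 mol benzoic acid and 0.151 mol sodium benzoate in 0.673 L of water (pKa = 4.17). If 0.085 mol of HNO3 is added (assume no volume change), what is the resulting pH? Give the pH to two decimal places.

Added H+ converts C6H5COO- to C6H5COOH: C6H5COOH → 0.169 mol, C6H5COO- → 0.066 mol.
Henderson–Hasselbalch with mole ratio 0.066/0.169: pH = 4.17 + (-0.408)

pH = 3.76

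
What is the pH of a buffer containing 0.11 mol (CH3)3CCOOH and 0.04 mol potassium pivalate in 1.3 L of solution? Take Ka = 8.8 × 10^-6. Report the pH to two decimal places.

pH = 4.62

pKa = −log(8.8 × 10^-6) = 5.056
Henderson–Hasselbalch: pH = pKa + log([(CH3)3CCOO-]/[(CH3)3CCOOH]) = 5.056 + log(0.04/0.11)
pH = 5.056 + (-0.439) = 4.62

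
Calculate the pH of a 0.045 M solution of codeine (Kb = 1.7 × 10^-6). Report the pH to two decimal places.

C18H21NO3 + H2O ⇌ C18H22NO3+ + OH-
From the ICE table, Kb = [OH-]²/(0.045 − [OH-]) = 1.7 × 10^-6.
Neglecting [OH-] in the denominator: [OH-] = √(1.7 × 10^-6 × 0.045) = 2.77 × 10^-4 M
pOH = −log(2.77 × 10^-4) = 3.56; pH = 14.00 − 3.56 = 10.44

pH = 10.44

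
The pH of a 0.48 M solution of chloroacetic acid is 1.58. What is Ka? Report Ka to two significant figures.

[H+] = 10^(-1.58) = 2.63 × 10^-2 M
At equilibrium [HA] = 0.48 − 2.63 × 10^-2 = 4.54 × 10^-1 M
Ka = [H+][A-]/[HA] = (2.63 × 10^-2)² / 4.54 × 10^-1 = 1.5 × 10^-3

Ka = 1.5 × 10^-3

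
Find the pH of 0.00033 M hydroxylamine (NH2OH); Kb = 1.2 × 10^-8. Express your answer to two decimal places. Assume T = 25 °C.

pH = 8.30

NH2OH + H2O ⇌ NH3OH+ + OH-
Kb = [OH-]²/(0.00033 − [OH-]) = 1.2 × 10^-8
Assume [OH-] ≪ 0.00033: [OH-] ≈ √(1.2 × 10^-8 × 0.00033) = 1.99 × 10^-6 M
pOH = −log(1.99 × 10^-6) = 5.70; pH = 14.00 − 5.70 = 8.30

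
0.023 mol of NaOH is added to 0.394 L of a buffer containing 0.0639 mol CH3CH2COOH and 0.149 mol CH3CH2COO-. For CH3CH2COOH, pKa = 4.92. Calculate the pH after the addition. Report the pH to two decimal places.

After neutralization: n(CH3CH2COOH) = 0.0409 mol, n(CH3CH2COO-) = 0.172 mol.
pH = pKa + log([A⁻]/[HA]) = 4.92 + log(0.172/0.0409) = 4.92 +0.624

pH = 5.54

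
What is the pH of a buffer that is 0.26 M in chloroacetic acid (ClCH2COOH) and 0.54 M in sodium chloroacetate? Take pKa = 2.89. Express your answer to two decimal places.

Using pH = pKa + log([base]/[acid]) with [base]/[acid] = 0.54/0.26:
pH = 2.89 + (+0.317) = 3.21

pH = 3.21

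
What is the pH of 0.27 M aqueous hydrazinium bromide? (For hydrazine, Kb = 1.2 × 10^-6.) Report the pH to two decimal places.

N2H5+ is the conjugate acid of the weak base N2H4.
Ka = Kw/Kb = 1.0×10^-14 / 1.2 × 10^-6 = 8.33 × 10^-9
Ka = [H+]²/(0.27 − [H+]) = 8.33 × 10^-9
Neglecting [H+] in the denominator: [H+] = √(8.33 × 10^-9 × 0.27) = 4.74 × 10^-5 M
Check: 0.018% ionized — well under 5%, approximation valid.
pH = −log(4.74 × 10^-5) = 4.32

pH = 4.32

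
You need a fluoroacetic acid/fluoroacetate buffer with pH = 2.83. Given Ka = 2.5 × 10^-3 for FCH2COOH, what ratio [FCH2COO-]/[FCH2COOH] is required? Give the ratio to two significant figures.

pKa = -log(2.5 × 10^-3) = 2.602
pH = pKa + log(r) ⇒ log(r) = 2.83 − 2.602 = +0.228
r = [FCH2COO-]/[FCH2COOH] = 10^(+0.228) = 1.69

ratio = 1.7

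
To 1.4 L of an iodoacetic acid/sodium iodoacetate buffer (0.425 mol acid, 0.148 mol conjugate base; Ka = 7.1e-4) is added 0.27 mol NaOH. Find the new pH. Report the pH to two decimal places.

OH- converts ICH2COOH to ICH2COO-: ICH2COOH → 0.155 mol, ICH2COO- → 0.418 mol.
pKa = −log(7.1 × 10^-4) = 3.149
pH = pKa + log(n_ICH2COO-/n_ICH2COOH) = 3.149 + log(0.418/0.155) = 3.149 + (+0.431)

pH = 3.58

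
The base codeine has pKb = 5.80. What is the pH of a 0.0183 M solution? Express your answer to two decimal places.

C18H21NO3 + H2O ⇌ C18H22NO3+ + OH-
Kb = 10^(−5.80) = 1.58 × 10^-6
From the ICE table, Kb = [OH-]²/(0.0183 − [OH-]) = 1.58 × 10^-6.
Since Kb ≪ C₀, [OH-] ≈ √(Kb·C₀) = 1.70 × 10^-4 M.
Check: 0.93% ionized — well under 5%, approximation valid.
pOH = 3.77, so pH = 14.00 − pOH = 10.23

pH = 10.23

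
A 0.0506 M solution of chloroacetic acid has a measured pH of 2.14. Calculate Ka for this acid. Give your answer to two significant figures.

Ka = 1.2 × 10^-3

[H+] = 10^(-2.14) = 7.24 × 10^-3 M
At equilibrium [HA] = 0.0506 − 7.24 × 10^-3 = 4.34 × 10^-2 M
Ka = [H+][A-]/[HA] = (7.24 × 10^-3)² / 4.34 × 10^-2 = 1.2 × 10^-3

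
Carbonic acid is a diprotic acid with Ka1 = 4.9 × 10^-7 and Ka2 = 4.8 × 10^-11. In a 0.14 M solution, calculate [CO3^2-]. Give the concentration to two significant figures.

First ionization gives [H+] ≈ [HCO3-] = 2.62 × 10^-4 M.
Second step: Ka2 = [H+][CO3^2-]/[HCO3-] ≈ [CO3^2-] (since [H+] ≈ [HCO3-]).
So [CO3^2-] ≈ Ka2.

4.8 × 10^-11 M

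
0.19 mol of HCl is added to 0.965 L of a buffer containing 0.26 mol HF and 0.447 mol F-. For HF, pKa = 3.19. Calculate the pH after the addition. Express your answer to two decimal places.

Added H+ converts F- to HF: HF → 0.45 mol, F- → 0.257 mol.
pH = pKa + log(n_F-/n_HF) = 3.19 + log(0.257/0.45) = 3.19 + (-0.243)

pH = 2.95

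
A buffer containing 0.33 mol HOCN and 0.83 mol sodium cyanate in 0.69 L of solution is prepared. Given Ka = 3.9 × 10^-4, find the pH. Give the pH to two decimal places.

pKa = −log(3.9 × 10^-4) = 3.409
Using pH = pKa + log([base]/[acid]) with [base]/[acid] = 0.83/0.33:
pH = 3.409 + (+0.401) = 3.81

pH = 3.81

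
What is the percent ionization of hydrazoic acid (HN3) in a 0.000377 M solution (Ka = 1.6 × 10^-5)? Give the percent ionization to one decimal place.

18.6%

HN3 ⇌ N3- + H+; let x = [H+] at equilibrium.
Solve x² + 1.6e-05x − 6.03e-09 = 0 → x = 7.01 × 10^-5 M
Fraction ionized = 7.01 × 10^-5 / 0.000377 = 0.1859 → 18.6%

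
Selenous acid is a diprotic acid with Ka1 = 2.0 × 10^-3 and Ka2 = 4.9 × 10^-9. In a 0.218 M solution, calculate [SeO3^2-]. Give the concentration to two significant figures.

First ionization gives [H+] ≈ [HSeO3-] = 1.99 × 10^-2 M.
Second step: Ka2 = [H+][SeO3^2-]/[HSeO3-] ≈ [SeO3^2-] (since [H+] ≈ [HSeO3-]).
So [SeO3^2-] ≈ Ka2.

4.9 × 10^-9 M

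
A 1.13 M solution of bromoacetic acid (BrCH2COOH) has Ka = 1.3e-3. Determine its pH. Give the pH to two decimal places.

pH = 1.42

BrCH2COOH ⇌ BrCH2COO- + H+
Ka = x²/(1.13 − x) = 1.3 × 10^-3
Since Ka ≪ C₀, x ≈ √(Ka·C₀) = 3.83 × 10^-2 M.
(x/C₀ = 3.4% < 5%, so the approximation holds.)
pH = −log(3.83 × 10^-2) = 1.42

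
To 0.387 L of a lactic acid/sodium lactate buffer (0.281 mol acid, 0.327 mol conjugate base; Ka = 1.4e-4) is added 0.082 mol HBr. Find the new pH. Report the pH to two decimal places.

Added H+ converts CH3CH(OH)COO- to CH3CH(OH)COOH: CH3CH(OH)COOH → 0.363 mol, CH3CH(OH)COO- → 0.245 mol.
pKa = −log(1.4 × 10^-4) = 3.854
pH = pKa + log(n_CH3CH(OH)COO-/n_CH3CH(OH)COOH) = 3.854 + log(0.245/0.363) = 3.854 + (-0.171)

pH = 3.68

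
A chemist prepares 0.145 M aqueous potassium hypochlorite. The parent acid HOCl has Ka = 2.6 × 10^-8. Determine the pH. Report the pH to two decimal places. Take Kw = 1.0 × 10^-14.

pH = 10.37

OCl- is the conjugate base of the weak acid HOCl.
Kb = Kw/Ka = 1.0×10^-14 / 2.6 × 10^-8 = 3.85 × 10^-7
Kb = [OH-]²/(0.145 − [OH-]) = 3.85 × 10^-7
Since Kb ≪ C₀, [OH-] ≈ √(Kb·C₀) = 2.36 × 10^-4 M.
Check: 0.16% ionized — well under 5%, approximation valid.
pOH = 3.63, so pH = 14.00 − pOH = 10.37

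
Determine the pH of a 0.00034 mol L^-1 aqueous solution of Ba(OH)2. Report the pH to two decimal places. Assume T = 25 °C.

pH = 10.83

Ba(OH)2 is a strong base (each formula unit releases 2 OH-); [OH-] = 0.00068 M.
pOH = -log(0.00068) = 3.17
pH = 14.00 - 3.17 = 10.83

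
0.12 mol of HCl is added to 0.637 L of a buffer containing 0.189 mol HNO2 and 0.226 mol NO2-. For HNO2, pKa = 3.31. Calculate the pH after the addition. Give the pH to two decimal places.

After neutralization: n(HNO2) = 0.309 mol, n(NO2-) = 0.106 mol.
pH = pKa + log([A⁻]/[HA]) = 3.31 + log(0.106/0.309) = 3.31 -0.465

pH = 2.85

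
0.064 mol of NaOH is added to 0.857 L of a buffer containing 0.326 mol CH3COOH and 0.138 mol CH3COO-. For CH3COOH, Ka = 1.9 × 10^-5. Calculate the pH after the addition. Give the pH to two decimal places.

pH = 4.61

OH- converts CH3COOH to CH3COO-: CH3COOH → 0.262 mol, CH3COO- → 0.202 mol.
pKa = −log(1.9 × 10^-5) = 4.721
pH = pKa + log(n_CH3COO-/n_CH3COOH) = 4.721 + log(0.202/0.262) = 4.721 + (-0.113)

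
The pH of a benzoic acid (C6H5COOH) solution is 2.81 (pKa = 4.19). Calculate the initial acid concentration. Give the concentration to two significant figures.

C₀ = 3.9 × 10^-2 M

[H+] = 10^(-2.81) = 1.55 × 10^-3 M = x
Ka = 10^(−4.19) = 6.46 × 10^-5
Ka = x²/(C₀ − x) ⇒ C₀ = x + x²/Ka
C₀ = 1.55 × 10^-3 + (1.55 × 10^-3)²/(6.46 × 10^-5) = 3.87 × 10^-2 M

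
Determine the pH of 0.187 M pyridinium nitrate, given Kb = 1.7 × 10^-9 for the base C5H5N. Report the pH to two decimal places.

C5H5NH+ is the conjugate acid of the weak base C5H5N.
Ka = Kw/Kb = 1.0×10^-14 / 1.7 × 10^-9 = 5.88 × 10^-6
From the ICE table, Ka = [H+]²/(0.187 − [H+]) = 5.88 × 10^-6.
Neglecting [H+] in the denominator: [H+] = √(5.88 × 10^-6 × 0.187) = 1.05 × 10^-3 M
Check: 0.56% ionized — well under 5%, approximation valid.
pH = −log(1.05 × 10^-3) = 2.98

pH = 2.98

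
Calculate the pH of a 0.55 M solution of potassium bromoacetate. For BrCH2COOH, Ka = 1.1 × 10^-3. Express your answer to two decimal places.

pH = 8.35

BrCH2COO- is the conjugate base of the weak acid BrCH2COOH.
Kb = Kw/Ka = 1.0×10^-14 / 1.1 × 10^-3 = 9.09 × 10^-12
Kb = [OH-]²/(0.55 − [OH-]) = 9.09 × 10^-12
Neglecting [OH-] in the denominator: [OH-] = √(9.09 × 10^-12 × 0.55) = 2.24 × 10^-6 M
([OH-]/C₀ = 0.00041% < 5%, so the approximation holds.)
pOH = −log(2.24 × 10^-6) = 5.65; pH = 14.00 − 5.65 = 8.35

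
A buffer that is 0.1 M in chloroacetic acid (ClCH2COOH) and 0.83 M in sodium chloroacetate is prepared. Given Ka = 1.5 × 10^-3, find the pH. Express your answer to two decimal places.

pKa = −log(1.5 × 10^-3) = 2.824
Henderson–Hasselbalch: pH = pKa + log([ClCH2COO-]/[ClCH2COOH]) = 2.824 + log(0.83/0.1)
pH = 2.824 + (+0.919) = 3.74

pH = 3.74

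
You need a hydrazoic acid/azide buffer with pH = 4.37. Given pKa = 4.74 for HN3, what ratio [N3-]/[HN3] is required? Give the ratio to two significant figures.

pH = pKa + log(r) ⇒ log(r) = 4.37 − 4.74 = -0.37
r = [N3-]/[HN3] = 10^(-0.37) = 0.427

ratio = 0.43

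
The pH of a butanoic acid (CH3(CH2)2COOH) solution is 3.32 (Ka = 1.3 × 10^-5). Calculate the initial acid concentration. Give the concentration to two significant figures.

C₀ = 1.8 × 10^-2 M

[H+] = 10^(-3.32) = 4.79 × 10^-4 M = x
Ka = x²/(C₀ − x) ⇒ C₀ = x + x²/Ka
C₀ = 4.79 × 10^-4 + (4.79 × 10^-4)²/(1.3 × 10^-5) = 1.81 × 10^-2 M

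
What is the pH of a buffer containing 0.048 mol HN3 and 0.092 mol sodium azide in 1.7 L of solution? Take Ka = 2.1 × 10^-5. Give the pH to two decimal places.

pH = 4.96

pKa = −log(2.1 × 10^-5) = 4.678
Using pH = pKa + log([base]/[acid]) with [base]/[acid] = 0.092/0.048:
pH = 4.678 + (+0.283) = 4.96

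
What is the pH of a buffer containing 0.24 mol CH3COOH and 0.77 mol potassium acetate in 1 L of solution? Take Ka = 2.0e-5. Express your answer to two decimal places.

pH = 5.21

pKa = −log(2.0 × 10^-5) = 4.699
pH = pKa + log([A⁻]/[HA]) = 4.699 + log(0.77/0.24)
pH = 4.699 + (+0.506) = 5.21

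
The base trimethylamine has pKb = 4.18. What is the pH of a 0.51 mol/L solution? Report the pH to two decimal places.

pH = 11.76

(CH3)3N + H2O ⇌ (CH3)3NH+ + OH-
Kb = 10^(−4.18) = 6.61 × 10^-5
Kb = [OH-]²/(0.51 − [OH-]) = 6.61 × 10^-5
Since Kb ≪ C₀, [OH-] ≈ √(Kb·C₀) = 5.81 × 10^-3 M.
([OH-]/C₀ = 1.1% < 5%, so the approximation holds.)
pOH = 2.24, so pH = 14.00 − pOH = 11.76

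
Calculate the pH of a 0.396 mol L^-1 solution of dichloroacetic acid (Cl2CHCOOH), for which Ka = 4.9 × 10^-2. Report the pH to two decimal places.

pH = 0.93

Cl2CHCOOH ⇌ Cl2CHCOO- + H+
Let x = [H+] at equilibrium. Ka = x²/(0.396 − x).
x is not negligible relative to C₀; solve x² + 0.049·x − 0.0194 = 0.
x = (−Ka + √(Ka² + 4·Ka·C₀))/2 = 1.17 × 10^-1 M
pH = −log[H+] = −log(1.17 × 10^-1) = 0.93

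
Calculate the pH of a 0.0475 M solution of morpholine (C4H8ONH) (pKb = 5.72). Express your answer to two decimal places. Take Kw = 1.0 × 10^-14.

C4H8ONH + H2O ⇌ C4H8ONH2+ + OH-
Kb = 10^(−5.72) = 1.91 × 10^-6
Let x = [OH-] at equilibrium. Kb = x²/(0.0475 − x).
Assume x ≪ 0.0475: x ≈ √(1.91 × 10^-6 × 0.0475) = 3.01 × 10^-4 M
Check: 0.63% ionized — well under 5%, approximation valid.
pOH = 3.52, so pH = 14.00 − pOH = 10.48

pH = 10.48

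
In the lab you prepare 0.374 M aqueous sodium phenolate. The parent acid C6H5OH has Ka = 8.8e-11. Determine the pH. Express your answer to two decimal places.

C6H5O- is the conjugate base of the weak acid C6H5OH.
Kb = Kw/Ka = 1.0×10^-14 / 8.8 × 10^-11 = 1.14 × 10^-4
Kb = [OH-]²/(0.374 − [OH-]) = 1.14 × 10^-4
Since Kb ≪ C₀, [OH-] ≈ √(Kb·C₀) = 6.53 × 10^-3 M.
([OH-]/C₀ = 1.7% < 5%, so the approximation holds.)
pOH = 2.19, so pH = 14.00 − pOH = 11.81

pH = 11.81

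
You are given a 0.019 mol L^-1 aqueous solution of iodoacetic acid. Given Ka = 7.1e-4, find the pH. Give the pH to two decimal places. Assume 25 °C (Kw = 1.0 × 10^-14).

ICH2COOH ⇌ ICH2COO- + H+
Ka = x²/(0.019 − x) = 7.1 × 10^-4
Here C₀/Ka ≈ 26.8, so the small-x approximation fails. Use the quadratic:
x = (−Ka + √(Ka² + 4·Ka·C₀))/2 = 3.33 × 10^-3 M
pH = −log(3.33 × 10^-3) = 2.48

pH = 2.48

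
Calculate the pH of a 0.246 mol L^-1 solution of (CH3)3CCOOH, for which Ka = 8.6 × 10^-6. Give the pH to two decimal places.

pH = 2.84

(CH3)3CCOOH ⇌ (CH3)3CCOO- + H+
Ka = x²/(0.246 − x) = 8.6 × 10^-6
Neglecting x in the denominator: x = √(8.6 × 10^-6 × 0.246) = 1.45 × 10^-3 M
pH = −log(1.45 × 10^-3) = 2.84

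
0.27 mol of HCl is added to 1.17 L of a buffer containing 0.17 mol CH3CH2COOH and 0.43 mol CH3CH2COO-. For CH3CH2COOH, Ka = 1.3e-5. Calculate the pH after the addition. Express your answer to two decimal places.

After neutralization: n(CH3CH2COOH) = 0.44 mol, n(CH3CH2COO-) = 0.16 mol.
pKa = −log(1.3 × 10^-5) = 4.886
Henderson–Hasselbalch with mole ratio 0.16/0.44: pH = 4.886 + (-0.439)

pH = 4.45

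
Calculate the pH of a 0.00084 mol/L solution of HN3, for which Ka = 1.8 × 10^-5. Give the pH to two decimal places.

HN3 ⇌ N3- + H+
From the ICE table, Ka = x²/(0.00084 − x) = 1.8 × 10^-5.
The 5% rule fails; solving x² + Ka·x − Ka·C₀ = 0 exactly:
x = [−1.8e-05 + √(1.8e-05² + 6.05e-08)]/2 = 1.14 × 10^-4 M
pH = −log[H+] = −log(1.14 × 10^-4) = 3.94

pH = 3.94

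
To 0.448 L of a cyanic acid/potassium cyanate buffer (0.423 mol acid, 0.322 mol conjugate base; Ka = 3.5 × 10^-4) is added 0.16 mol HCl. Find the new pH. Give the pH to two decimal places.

After neutralization: n(HOCN) = 0.583 mol, n(OCN-) = 0.162 mol.
pKa = −log(3.5 × 10^-4) = 3.456
pH = pKa + log([A⁻]/[HA]) = 3.456 + log(0.162/0.583) = 3.456 -0.556

pH = 2.90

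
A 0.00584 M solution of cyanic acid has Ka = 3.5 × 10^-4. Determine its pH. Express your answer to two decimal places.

pH = 2.90

HOCN ⇌ OCN- + H+
Ka = x²/(0.00584 − x) = 3.5 × 10^-4
x is not negligible relative to C₀; solve x² + 0.00035·x − 2.04e-06 = 0.
x = (−Ka + √(Ka² + 4·Ka·C₀))/2 = 1.27 × 10^-3 M
pH = −log[H+] = −log(1.27 × 10^-3) = 2.90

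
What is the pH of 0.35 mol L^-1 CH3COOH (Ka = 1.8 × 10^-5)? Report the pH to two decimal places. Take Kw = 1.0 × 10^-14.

CH3COOH ⇌ CH3COO- + H+
Ka = x²/(0.35 − x) = 1.8 × 10^-5
Neglecting x in the denominator: x = √(1.8 × 10^-5 × 0.35) = 2.51 × 10^-3 M
(x/C₀ = 0.72% < 5%, so the approximation holds.)
pH = −log(2.51 × 10^-3) = 2.60

pH = 2.60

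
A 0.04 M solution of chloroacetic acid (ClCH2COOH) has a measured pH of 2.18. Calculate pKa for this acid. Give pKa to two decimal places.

pKa = 2.88

[H+] = 10^(-2.18) = 6.61 × 10^-3 M
At equilibrium [HA] = 0.04 − 6.61 × 10^-3 = 3.34 × 10^-2 M
Ka = [H+][A-]/[HA] = (6.61 × 10^-3)² / 3.34 × 10^-2 = 1.31 × 10^-3
pKa = -log(1.31 × 10^-3) = 2.88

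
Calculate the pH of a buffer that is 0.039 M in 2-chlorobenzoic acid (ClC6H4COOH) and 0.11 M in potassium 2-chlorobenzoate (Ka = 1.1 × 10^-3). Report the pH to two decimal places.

pH = 3.41

pKa = −log(1.1 × 10^-3) = 2.959
Henderson–Hasselbalch: pH = pKa + log([ClC6H4COO-]/[ClC6H4COOH]) = 2.959 + log(0.11/0.039)
pH = 2.959 + (+0.450) = 3.41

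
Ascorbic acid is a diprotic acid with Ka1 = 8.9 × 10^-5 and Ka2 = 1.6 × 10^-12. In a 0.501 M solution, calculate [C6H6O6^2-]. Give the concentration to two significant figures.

1.6 × 10^-12 M

First ionization gives [H+] ≈ [HC6H6O6-] = 6.68 × 10^-3 M.
Second step: Ka2 = [H+][C6H6O6^2-]/[HC6H6O6-] ≈ [C6H6O6^2-] (since [H+] ≈ [HC6H6O6-]).
So [C6H6O6^2-] ≈ Ka2.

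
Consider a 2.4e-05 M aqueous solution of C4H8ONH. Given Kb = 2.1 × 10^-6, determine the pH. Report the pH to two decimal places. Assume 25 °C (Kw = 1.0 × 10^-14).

pH = 8.79

C4H8ONH + H2O ⇌ C4H8ONH2+ + OH-
Kb = [OH-]²/(2.4e-05 − [OH-]) = 2.1 × 10^-6
Here C₀/Kb ≈ 11.4, so the small-[OH-] approximation fails. Use the quadratic:
[OH-] = (−Kb + √(Kb² + 4·Kb·C₀))/2 = 6.13 × 10^-6 M
pOH = 5.21, so pH = 14.00 − pOH = 8.79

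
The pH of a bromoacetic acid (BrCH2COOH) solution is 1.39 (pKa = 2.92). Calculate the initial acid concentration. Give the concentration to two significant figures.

C₀ = 1.4 M

[H+] = 10^(-1.39) = 4.07 × 10^-2 M = x
Ka = 10^(−2.92) = 1.20 × 10^-3
Ka = x²/(C₀ − x) ⇒ C₀ = x + x²/Ka
C₀ = 4.07 × 10^-2 + (4.07 × 10^-2)²/(1.20 × 10^-3) = 1.42 M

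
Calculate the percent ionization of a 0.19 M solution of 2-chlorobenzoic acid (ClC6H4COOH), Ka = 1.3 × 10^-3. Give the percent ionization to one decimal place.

7.9%

ClC6H4COOH ⇌ ClC6H4COO- + H+; let x = [H+] at equilibrium.
Ka = x²/(C₀ − x); solving the quadratic gives x = 1.51 × 10^-2 M.
% ionization = x/C₀ × 100% = 1.51 × 10^-2/0.19 × 100% = 7.9%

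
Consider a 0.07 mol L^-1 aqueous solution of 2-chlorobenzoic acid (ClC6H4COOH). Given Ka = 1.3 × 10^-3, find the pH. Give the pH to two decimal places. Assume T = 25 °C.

pH = 2.05

ClC6H4COOH ⇌ ClC6H4COO- + H+
From the ICE table, Ka = [H+]²/(0.07 − [H+]) = 1.3 × 10^-3.
Here C₀/Ka ≈ 53.8, so the small-[H+] approximation fails. Use the quadratic:
[H+] = [−0.0013 + √(0.0013² + 0.000364)]/2 = 8.91 × 10^-3 M
pH = −log(8.91 × 10^-3) = 2.05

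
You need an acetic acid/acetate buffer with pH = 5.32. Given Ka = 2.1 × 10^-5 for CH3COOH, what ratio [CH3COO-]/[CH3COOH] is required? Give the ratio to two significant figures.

ratio = 4.4

pKa = -log(2.1 × 10^-5) = 4.678
pH = pKa + log(r) ⇒ log(r) = 5.32 − 4.678 = +0.642
r = [CH3COO-]/[CH3COOH] = 10^(+0.642) = 4.39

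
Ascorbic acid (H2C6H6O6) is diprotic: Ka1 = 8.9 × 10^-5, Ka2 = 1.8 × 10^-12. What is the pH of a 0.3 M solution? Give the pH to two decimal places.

pH = 2.29

Ka1 ≫ Ka2, so treat the first dissociation as the only significant source of H+.
Ka1 = x²/(0.3 − x) = 8.9 × 10^-5
x ≈ √(8.9 × 10^-5 × 0.3) = 5.17 × 10^-3 M
pH = −log(5.17 × 10^-3) = 2.29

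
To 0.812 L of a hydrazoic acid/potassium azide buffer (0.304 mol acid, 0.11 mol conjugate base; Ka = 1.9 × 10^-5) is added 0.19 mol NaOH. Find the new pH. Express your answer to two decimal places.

pH = 5.14

After neutralization: n(HN3) = 0.114 mol, n(N3-) = 0.3 mol.
pKa = −log(1.9 × 10^-5) = 4.721
pH = pKa + log([A⁻]/[HA]) = 4.721 + log(0.3/0.114) = 4.721 +0.420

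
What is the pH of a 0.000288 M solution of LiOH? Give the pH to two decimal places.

pH = 10.46

LiOH is a strong base; [OH-] = 0.000288 M.
pOH = -log(0.000288) = 3.54
pH = 14.00 - 3.54 = 10.46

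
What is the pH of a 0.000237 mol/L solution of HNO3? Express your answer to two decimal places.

pH = 3.63

HNO3 is a strong acid and dissociates completely, so [H+] = 0.000237 M.
pH = -log(0.000237) = 3.63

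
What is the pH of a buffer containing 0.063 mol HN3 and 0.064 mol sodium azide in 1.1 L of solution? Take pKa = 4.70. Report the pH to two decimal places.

pH = 4.71

Using pH = pKa + log([base]/[acid]) with [base]/[acid] = 0.064/0.063:
pH = 4.70 + (+0.007) = 4.71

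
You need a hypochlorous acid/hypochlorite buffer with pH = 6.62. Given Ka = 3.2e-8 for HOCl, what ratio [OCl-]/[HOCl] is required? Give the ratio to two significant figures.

ratio = 0.13

pKa = -log(3.2 × 10^-8) = 7.495
pH = pKa + log(r) ⇒ log(r) = 6.62 − 7.495 = -0.875
r = [OCl-]/[HOCl] = 10^(-0.875) = 0.133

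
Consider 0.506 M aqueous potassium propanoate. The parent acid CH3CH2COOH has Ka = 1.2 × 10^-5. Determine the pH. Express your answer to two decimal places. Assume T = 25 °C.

CH3CH2COO- is the conjugate base of the weak acid CH3CH2COOH.
Kb = Kw/Ka = 1.0×10^-14 / 1.2 × 10^-5 = 8.33 × 10^-10
Kb = x²/(0.506 − x) = 8.33 × 10^-10
Assume x ≪ 0.506: x ≈ √(8.33 × 10^-10 × 0.506) = 2.05 × 10^-5 M
pOH = −log(2.05 × 10^-5) = 4.69; pH = 14.00 − 4.69 = 9.31

pH = 9.31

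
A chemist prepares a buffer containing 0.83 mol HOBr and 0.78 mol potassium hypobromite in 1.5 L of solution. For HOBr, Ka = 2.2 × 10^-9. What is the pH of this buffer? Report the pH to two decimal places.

pH = 8.63

pKa = −log(2.2 × 10^-9) = 8.658
pH = pKa + log([A⁻]/[HA]) = 8.658 + log(0.78/0.83)
pH = 8.658 + (-0.027) = 8.63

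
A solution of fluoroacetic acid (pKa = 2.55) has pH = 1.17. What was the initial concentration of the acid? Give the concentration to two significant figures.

C₀ = 1.7 M

[H+] = 10^(-1.17) = 6.76 × 10^-2 M = x
Ka = 10^(−2.55) = 2.82 × 10^-3
Ka = x²/(C₀ − x) ⇒ C₀ = x + x²/Ka
C₀ = 6.76 × 10^-2 + (6.76 × 10^-2)²/(2.82 × 10^-3) = 1.69 M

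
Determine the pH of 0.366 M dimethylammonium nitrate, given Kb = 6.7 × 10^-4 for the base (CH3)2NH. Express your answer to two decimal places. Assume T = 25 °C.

pH = 5.63

(CH3)2NH2+ is the conjugate acid of the weak base (CH3)2NH.
Ka = Kw/Kb = 1.0×10^-14 / 6.7 × 10^-4 = 1.49 × 10^-11
From the ICE table, Ka = x²/(0.366 − x) = 1.49 × 10^-11.
Since Ka ≪ C₀, x ≈ √(Ka·C₀) = 2.34 × 10^-6 M.
pH = −log(2.34 × 10^-6) = 5.63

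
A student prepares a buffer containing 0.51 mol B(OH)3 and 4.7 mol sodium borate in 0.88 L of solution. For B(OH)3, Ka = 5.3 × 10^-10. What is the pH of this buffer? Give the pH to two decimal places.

pH = 10.24

pKa = −log(5.3 × 10^-10) = 9.276
Henderson–Hasselbalch: pH = pKa + log([B(OH)4-]/[B(OH)3]) = 9.276 + log(4.7/0.51)
pH = 9.276 + (+0.965) = 10.24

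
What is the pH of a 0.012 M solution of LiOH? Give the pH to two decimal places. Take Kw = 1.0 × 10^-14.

pH = 12.08

LiOH is a strong base; [OH-] = 0.012 M.
pOH = -log(0.012) = 1.92
pH = 14.00 - 1.92 = 12.08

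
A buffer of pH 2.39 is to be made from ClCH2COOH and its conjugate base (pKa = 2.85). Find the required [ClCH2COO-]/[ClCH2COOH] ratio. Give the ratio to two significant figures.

pH = pKa + log(r) ⇒ log(r) = 2.39 − 2.85 = -0.46
r = [ClCH2COO-]/[ClCH2COOH] = 10^(-0.46) = 0.347

ratio = 0.35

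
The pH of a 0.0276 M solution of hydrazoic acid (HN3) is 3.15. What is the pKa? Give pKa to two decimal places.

[H+] = 10^(-3.15) = 7.08 × 10^-4 M
At equilibrium [HA] = 0.0276 − 7.08 × 10^-4 = 2.69 × 10^-2 M
Ka = [H+][A-]/[HA] = (7.08 × 10^-4)² / 2.69 × 10^-2 = 1.86 × 10^-5
pKa = -log(1.86 × 10^-5) = 4.73

pKa = 4.73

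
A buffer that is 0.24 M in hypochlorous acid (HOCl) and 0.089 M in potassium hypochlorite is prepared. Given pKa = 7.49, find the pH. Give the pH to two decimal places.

Henderson–Hasselbalch: pH = pKa + log([OCl-]/[HOCl]) = 7.49 + log(0.089/0.24)
pH = 7.49 + (-0.431) = 7.06

pH = 7.06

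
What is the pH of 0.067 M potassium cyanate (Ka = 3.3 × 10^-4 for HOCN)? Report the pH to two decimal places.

OCN- is the conjugate base of the weak acid HOCN.
Kb = Kw/Ka = 1.0×10^-14 / 3.3 × 10^-4 = 3.03 × 10^-11
Kb = [OH-]²/(0.067 − [OH-]) = 3.03 × 10^-11
Neglecting [OH-] in the denominator: [OH-] = √(3.03 × 10^-11 × 0.067) = 1.42 × 10^-6 M
pOH = 5.85, so pH = 14.00 − pOH = 8.15

pH = 8.15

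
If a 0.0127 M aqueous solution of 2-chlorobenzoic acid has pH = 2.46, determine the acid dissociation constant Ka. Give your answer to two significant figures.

Ka = 1.3 × 10^-3

[H+] = 10^(-2.46) = 3.47 × 10^-3 M
At equilibrium [HA] = 0.0127 − 3.47 × 10^-3 = 9.23 × 10^-3 M
Ka = [H+][A-]/[HA] = (3.47 × 10^-3)² / 9.23 × 10^-3 = 1.3 × 10^-3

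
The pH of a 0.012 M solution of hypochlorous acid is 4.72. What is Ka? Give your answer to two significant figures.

Ka = 3.0 × 10^-8

[H+] = 10^(-4.72) = 1.91 × 10^-5 M
At equilibrium [HA] = 0.012 − 1.91 × 10^-5 = 1.20 × 10^-2 M
Ka = [H+][A-]/[HA] = (1.91 × 10^-5)² / 1.20 × 10^-2 = 3.0 × 10^-8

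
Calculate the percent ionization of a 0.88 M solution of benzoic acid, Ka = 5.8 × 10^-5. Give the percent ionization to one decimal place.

0.8%

C6H5COOH ⇌ C6H5COO- + H+; let x = [H+] at equilibrium.
x ≈ √(Ka·C₀) = √(5.8 × 10^-5 × 0.88) = 7.14 × 10^-3 M
Fraction ionized = 7.14 × 10^-3 / 0.88 = 0.0081 → 0.8%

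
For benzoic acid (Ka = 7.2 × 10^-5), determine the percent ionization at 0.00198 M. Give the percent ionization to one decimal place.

17.3%

C6H5COOH ⇌ C6H5COO- + H+; let x = [H+] at equilibrium.
Solve x² + 7.2e-05x − 1.43e-07 = 0 → x = 3.43 × 10^-4 M
Fraction ionized = 3.43 × 10^-4 / 0.00198 = 0.1732 → 17.3%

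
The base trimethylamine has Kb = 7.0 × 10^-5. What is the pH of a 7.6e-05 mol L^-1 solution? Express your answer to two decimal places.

pH = 9.66

(CH3)3N + H2O ⇌ (CH3)3NH+ + OH-
Kb = [OH-]²/(7.6e-05 − [OH-]) = 7.0 × 10^-5
[OH-] is not negligible relative to C₀; solve [OH-]² + 7e-05·[OH-] − 5.32e-09 = 0.
[OH-] = (−Kb + √(Kb² + 4·Kb·C₀))/2 = 4.59 × 10^-5 M
pOH = 4.34, so pH = 14.00 − pOH = 9.66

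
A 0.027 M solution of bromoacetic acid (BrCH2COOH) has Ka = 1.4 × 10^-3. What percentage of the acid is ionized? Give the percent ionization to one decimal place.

20.3%

BrCH2COOH ⇌ BrCH2COO- + H+; let x = [H+] at equilibrium.
Ka = x²/(C₀ − x); solving the quadratic gives x = 5.49 × 10^-3 M.
% ionization = x/C₀ × 100% = 5.49 × 10^-3/0.027 × 100% = 20.3%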